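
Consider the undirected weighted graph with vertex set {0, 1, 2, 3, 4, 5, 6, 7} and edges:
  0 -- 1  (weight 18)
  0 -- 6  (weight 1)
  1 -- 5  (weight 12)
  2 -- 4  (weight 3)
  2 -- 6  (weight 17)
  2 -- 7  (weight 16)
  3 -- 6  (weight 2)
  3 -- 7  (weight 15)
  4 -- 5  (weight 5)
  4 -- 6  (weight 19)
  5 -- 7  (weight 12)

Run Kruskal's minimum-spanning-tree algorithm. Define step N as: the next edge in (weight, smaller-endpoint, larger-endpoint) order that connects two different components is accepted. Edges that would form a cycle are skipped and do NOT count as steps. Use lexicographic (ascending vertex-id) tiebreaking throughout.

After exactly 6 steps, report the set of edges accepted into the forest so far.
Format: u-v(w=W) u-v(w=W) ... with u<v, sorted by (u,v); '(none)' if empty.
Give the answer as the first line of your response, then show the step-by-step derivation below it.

0-6(w=1) 1-5(w=12) 2-4(w=3) 3-6(w=2) 4-5(w=5) 5-7(w=12)

step 1: add edge 0-6 (w=1); MST = {0-6(w=1)}
step 2: add edge 3-6 (w=2); MST = {0-6(w=1) 3-6(w=2)}
step 3: add edge 2-4 (w=3); MST = {0-6(w=1) 2-4(w=3) 3-6(w=2)}
step 4: add edge 4-5 (w=5); MST = {0-6(w=1) 2-4(w=3) 3-6(w=2) 4-5(w=5)}
step 5: add edge 1-5 (w=12); MST = {0-6(w=1) 1-5(w=12) 2-4(w=3) 3-6(w=2) 4-5(w=5)}
step 6: add edge 5-7 (w=12); MST = {0-6(w=1) 1-5(w=12) 2-4(w=3) 3-6(w=2) 4-5(w=5) 5-7(w=12)}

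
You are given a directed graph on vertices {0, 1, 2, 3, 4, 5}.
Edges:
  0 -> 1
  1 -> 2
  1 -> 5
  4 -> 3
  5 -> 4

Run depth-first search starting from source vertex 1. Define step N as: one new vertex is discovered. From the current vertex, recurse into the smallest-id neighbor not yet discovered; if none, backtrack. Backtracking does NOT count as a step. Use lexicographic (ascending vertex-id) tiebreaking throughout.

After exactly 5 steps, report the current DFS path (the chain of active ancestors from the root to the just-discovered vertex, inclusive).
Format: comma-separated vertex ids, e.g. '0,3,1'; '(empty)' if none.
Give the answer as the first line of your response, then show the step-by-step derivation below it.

1,5,4,3

step 1: discover 1; path=1; order=1
step 2: discover 2; path=1>2; order=1,2
step 3: discover 5; path=1>5; order=1,2,5
step 4: discover 4; path=1>5>4; order=1,2,5,4
step 5: discover 3; path=1>5>4>3; order=1,2,5,4,3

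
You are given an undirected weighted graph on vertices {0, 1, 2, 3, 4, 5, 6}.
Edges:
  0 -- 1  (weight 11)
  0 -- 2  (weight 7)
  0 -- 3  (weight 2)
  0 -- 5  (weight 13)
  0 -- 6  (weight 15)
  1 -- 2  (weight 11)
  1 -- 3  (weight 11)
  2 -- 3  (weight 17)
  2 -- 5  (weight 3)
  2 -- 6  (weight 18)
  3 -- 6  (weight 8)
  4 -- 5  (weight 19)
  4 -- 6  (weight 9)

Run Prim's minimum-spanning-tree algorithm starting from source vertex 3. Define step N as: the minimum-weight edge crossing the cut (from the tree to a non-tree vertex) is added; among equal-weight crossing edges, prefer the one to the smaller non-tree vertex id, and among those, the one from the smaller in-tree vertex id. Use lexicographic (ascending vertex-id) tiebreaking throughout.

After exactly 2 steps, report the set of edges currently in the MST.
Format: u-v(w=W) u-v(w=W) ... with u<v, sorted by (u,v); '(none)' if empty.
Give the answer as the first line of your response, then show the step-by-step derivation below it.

0-2(w=7) 0-3(w=2)

step 1: add edge 0-3 (w=2); MST = {0-3(w=2)}
step 2: add edge 0-2 (w=7); MST = {0-2(w=7) 0-3(w=2)}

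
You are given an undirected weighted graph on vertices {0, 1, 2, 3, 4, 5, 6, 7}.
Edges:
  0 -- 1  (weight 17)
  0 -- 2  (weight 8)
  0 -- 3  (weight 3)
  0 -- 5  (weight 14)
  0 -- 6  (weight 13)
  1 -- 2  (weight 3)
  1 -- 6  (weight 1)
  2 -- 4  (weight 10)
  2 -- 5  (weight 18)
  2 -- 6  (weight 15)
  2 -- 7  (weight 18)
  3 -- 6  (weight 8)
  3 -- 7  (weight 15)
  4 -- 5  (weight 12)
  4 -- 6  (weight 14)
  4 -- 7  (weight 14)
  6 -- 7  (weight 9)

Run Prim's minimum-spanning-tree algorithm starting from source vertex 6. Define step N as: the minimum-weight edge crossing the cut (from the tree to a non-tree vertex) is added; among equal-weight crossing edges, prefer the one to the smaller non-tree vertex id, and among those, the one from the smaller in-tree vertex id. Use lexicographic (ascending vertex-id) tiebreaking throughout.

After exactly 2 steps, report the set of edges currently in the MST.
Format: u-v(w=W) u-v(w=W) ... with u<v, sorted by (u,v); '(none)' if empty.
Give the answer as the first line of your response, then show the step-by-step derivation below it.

1-2(w=3) 1-6(w=1)

step 1: add edge 1-6 (w=1); MST = {1-6(w=1)}
step 2: add edge 1-2 (w=3); MST = {1-2(w=3) 1-6(w=1)}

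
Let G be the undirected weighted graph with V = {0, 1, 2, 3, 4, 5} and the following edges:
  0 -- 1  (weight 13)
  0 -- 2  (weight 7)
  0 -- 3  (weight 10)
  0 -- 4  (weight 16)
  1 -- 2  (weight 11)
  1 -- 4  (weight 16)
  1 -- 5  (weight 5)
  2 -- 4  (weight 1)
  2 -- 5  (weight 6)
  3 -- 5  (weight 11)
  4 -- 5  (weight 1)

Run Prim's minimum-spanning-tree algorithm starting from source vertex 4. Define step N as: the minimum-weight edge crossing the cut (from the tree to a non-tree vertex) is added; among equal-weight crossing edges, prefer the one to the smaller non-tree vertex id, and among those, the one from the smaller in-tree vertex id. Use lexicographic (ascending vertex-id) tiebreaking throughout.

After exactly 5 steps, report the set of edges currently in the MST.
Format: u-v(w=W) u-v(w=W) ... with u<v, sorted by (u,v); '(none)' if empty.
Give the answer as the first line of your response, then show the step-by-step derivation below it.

0-2(w=7) 0-3(w=10) 1-5(w=5) 2-4(w=1) 4-5(w=1)

step 1: add edge 2-4 (w=1); MST = {2-4(w=1)}
step 2: add edge 4-5 (w=1); MST = {2-4(w=1) 4-5(w=1)}
step 3: add edge 1-5 (w=5); MST = {1-5(w=5) 2-4(w=1) 4-5(w=1)}
step 4: add edge 0-2 (w=7); MST = {0-2(w=7) 1-5(w=5) 2-4(w=1) 4-5(w=1)}
step 5: add edge 0-3 (w=10); MST = {0-2(w=7) 0-3(w=10) 1-5(w=5) 2-4(w=1) 4-5(w=1)}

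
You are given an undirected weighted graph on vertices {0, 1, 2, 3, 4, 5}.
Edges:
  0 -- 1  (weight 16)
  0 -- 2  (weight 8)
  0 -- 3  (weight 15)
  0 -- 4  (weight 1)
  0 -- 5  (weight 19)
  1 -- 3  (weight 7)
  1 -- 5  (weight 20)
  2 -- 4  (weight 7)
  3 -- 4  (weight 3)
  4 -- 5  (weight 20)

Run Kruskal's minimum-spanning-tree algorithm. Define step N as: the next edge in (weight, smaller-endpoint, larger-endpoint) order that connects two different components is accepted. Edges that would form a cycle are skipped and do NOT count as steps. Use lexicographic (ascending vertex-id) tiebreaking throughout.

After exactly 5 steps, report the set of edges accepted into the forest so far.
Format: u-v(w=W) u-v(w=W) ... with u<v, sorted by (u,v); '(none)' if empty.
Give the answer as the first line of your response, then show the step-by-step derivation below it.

0-4(w=1) 0-5(w=19) 1-3(w=7) 2-4(w=7) 3-4(w=3)

step 1: add edge 0-4 (w=1); MST = {0-4(w=1)}
step 2: add edge 3-4 (w=3); MST = {0-4(w=1) 3-4(w=3)}
step 3: add edge 1-3 (w=7); MST = {0-4(w=1) 1-3(w=7) 3-4(w=3)}
step 4: add edge 2-4 (w=7); MST = {0-4(w=1) 1-3(w=7) 2-4(w=7) 3-4(w=3)}
step 5: add edge 0-5 (w=19); MST = {0-4(w=1) 0-5(w=19) 1-3(w=7) 2-4(w=7) 3-4(w=3)}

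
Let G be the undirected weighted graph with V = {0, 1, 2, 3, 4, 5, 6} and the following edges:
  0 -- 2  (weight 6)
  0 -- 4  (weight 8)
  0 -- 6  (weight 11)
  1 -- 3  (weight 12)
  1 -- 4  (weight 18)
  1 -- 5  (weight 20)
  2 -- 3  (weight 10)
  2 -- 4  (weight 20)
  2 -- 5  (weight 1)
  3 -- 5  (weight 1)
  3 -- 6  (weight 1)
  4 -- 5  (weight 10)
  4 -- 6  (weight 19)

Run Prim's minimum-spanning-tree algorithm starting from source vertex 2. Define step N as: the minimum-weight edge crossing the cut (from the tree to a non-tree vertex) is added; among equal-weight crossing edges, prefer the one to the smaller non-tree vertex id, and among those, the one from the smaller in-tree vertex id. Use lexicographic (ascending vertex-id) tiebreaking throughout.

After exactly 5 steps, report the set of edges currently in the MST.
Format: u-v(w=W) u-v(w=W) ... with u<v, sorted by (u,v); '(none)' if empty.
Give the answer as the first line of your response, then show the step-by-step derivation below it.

0-2(w=6) 0-4(w=8) 2-5(w=1) 3-5(w=1) 3-6(w=1)

step 1: add edge 2-5 (w=1); MST = {2-5(w=1)}
step 2: add edge 3-5 (w=1); MST = {2-5(w=1) 3-5(w=1)}
step 3: add edge 3-6 (w=1); MST = {2-5(w=1) 3-5(w=1) 3-6(w=1)}
step 4: add edge 0-2 (w=6); MST = {0-2(w=6) 2-5(w=1) 3-5(w=1) 3-6(w=1)}
step 5: add edge 0-4 (w=8); MST = {0-2(w=6) 0-4(w=8) 2-5(w=1) 3-5(w=1) 3-6(w=1)}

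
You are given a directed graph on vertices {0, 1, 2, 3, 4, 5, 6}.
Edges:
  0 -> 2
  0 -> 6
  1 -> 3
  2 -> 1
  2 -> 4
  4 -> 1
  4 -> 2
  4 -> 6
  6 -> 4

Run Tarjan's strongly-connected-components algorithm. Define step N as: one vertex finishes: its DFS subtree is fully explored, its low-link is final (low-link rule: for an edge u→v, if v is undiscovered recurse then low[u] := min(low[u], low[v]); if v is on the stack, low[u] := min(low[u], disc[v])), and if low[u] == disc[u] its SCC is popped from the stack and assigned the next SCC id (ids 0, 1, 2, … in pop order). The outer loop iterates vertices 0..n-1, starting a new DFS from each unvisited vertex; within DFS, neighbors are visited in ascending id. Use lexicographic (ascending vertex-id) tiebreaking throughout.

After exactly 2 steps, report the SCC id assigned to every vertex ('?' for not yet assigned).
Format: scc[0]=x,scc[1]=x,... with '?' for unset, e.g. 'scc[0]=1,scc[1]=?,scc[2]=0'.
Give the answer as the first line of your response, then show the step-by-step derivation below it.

scc[0]=?,scc[1]=1,scc[2]=?,scc[3]=0,scc[4]=?,scc[5]=?,scc[6]=?

step 1: low=(low[0]=0,low[1]=2,low[2]=1,low[3]=3,low[4]=?,low[5]=?,low[6]=?); scc=(scc[0]=?,scc[1]=?,scc[2]=?,scc[3]=0,scc[4]=?,scc[5]=?,scc[6]=?)
step 2: low=(low[0]=0,low[1]=2,low[2]=1,low[3]=3,low[4]=?,low[5]=?,low[6]=?); scc=(scc[0]=?,scc[1]=1,scc[2]=?,scc[3]=0,scc[4]=?,scc[5]=?,scc[6]=?)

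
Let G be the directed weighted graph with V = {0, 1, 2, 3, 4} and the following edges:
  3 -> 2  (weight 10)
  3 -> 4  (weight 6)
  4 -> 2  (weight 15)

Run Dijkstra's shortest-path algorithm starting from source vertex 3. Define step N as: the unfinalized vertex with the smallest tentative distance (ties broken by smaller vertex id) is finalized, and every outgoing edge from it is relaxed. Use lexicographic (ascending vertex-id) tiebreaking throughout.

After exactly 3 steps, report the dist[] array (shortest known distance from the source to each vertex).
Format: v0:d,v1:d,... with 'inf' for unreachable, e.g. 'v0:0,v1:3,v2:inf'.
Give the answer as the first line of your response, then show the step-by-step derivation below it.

v0:inf,v1:inf,v2:10,v3:0,v4:6

step 1: dist = v0:inf,v1:inf,v2:10,v3:0,v4:6
step 2: dist = v0:inf,v1:inf,v2:10,v3:0,v4:6
step 3: dist = v0:inf,v1:inf,v2:10,v3:0,v4:6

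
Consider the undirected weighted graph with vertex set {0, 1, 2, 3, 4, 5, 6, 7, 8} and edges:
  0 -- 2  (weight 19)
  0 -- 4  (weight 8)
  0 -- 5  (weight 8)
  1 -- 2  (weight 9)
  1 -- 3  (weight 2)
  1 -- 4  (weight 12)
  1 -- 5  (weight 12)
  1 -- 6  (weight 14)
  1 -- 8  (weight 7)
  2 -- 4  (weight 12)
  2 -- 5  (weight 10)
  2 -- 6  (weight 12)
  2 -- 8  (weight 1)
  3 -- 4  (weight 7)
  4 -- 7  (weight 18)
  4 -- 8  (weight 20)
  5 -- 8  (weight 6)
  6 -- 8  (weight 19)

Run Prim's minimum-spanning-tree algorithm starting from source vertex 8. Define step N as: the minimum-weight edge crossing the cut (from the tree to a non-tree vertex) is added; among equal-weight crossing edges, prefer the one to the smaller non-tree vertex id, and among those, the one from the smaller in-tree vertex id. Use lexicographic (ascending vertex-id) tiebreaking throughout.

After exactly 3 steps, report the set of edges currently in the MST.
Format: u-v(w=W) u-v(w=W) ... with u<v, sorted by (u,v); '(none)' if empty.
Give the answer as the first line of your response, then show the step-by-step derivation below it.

1-8(w=7) 2-8(w=1) 5-8(w=6)

step 1: add edge 2-8 (w=1); MST = {2-8(w=1)}
step 2: add edge 5-8 (w=6); MST = {2-8(w=1) 5-8(w=6)}
step 3: add edge 1-8 (w=7); MST = {1-8(w=7) 2-8(w=1) 5-8(w=6)}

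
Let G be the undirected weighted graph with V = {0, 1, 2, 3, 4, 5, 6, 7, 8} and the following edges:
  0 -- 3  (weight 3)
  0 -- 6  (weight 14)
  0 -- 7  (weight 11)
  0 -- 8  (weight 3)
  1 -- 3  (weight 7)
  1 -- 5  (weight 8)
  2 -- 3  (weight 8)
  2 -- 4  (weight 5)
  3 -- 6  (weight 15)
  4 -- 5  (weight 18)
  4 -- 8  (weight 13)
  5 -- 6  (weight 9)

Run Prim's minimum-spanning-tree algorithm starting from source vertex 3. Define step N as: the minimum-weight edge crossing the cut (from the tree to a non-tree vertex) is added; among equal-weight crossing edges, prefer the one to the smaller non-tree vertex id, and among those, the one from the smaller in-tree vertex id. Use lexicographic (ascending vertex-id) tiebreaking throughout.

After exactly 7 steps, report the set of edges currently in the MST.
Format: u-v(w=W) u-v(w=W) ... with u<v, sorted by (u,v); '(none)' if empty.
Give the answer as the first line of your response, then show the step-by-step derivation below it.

0-3(w=3) 0-8(w=3) 1-3(w=7) 1-5(w=8) 2-3(w=8) 2-4(w=5) 5-6(w=9)

step 1: add edge 0-3 (w=3); MST = {0-3(w=3)}
step 2: add edge 0-8 (w=3); MST = {0-3(w=3) 0-8(w=3)}
step 3: add edge 1-3 (w=7); MST = {0-3(w=3) 0-8(w=3) 1-3(w=7)}
step 4: add edge 2-3 (w=8); MST = {0-3(w=3) 0-8(w=3) 1-3(w=7) 2-3(w=8)}
step 5: add edge 2-4 (w=5); MST = {0-3(w=3) 0-8(w=3) 1-3(w=7) 2-3(w=8) 2-4(w=5)}
step 6: add edge 1-5 (w=8); MST = {0-3(w=3) 0-8(w=3) 1-3(w=7) 1-5(w=8) 2-3(w=8) 2-4(w=5)}
step 7: add edge 5-6 (w=9); MST = {0-3(w=3) 0-8(w=3) 1-3(w=7) 1-5(w=8) 2-3(w=8) 2-4(w=5) 5-6(w=9)}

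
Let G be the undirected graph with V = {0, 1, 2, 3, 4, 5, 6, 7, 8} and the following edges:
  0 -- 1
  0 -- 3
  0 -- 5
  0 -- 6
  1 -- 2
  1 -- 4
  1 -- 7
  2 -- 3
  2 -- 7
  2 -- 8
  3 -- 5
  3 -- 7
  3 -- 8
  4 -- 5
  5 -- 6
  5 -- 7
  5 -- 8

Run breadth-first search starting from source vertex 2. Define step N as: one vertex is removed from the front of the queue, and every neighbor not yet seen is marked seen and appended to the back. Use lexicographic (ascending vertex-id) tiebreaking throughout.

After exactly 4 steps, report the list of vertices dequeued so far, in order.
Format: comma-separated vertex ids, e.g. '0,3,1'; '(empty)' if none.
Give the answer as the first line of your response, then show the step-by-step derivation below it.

2,1,3,7

step 1: dequeue 2; queue=[1,3,7,8]; order=2
step 2: dequeue 1; queue=[3,7,8,0,4]; order=2,1
step 3: dequeue 3; queue=[7,8,0,4,5]; order=2,1,3
step 4: dequeue 7; queue=[8,0,4,5]; order=2,1,3,7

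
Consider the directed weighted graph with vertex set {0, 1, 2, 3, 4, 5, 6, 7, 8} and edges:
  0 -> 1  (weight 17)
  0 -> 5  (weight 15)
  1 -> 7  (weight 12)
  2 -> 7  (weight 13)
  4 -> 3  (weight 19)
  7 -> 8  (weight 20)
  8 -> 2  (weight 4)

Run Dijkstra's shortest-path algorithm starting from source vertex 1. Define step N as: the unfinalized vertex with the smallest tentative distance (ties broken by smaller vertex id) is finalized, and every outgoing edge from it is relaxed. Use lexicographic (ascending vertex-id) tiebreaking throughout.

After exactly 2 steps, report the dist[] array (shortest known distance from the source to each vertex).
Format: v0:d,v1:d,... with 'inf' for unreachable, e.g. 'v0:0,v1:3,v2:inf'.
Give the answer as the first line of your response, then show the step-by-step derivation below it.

v0:inf,v1:0,v2:inf,v3:inf,v4:inf,v5:inf,v6:inf,v7:12,v8:32

step 1: dist = v0:inf,v1:0,v2:inf,v3:inf,v4:inf,v5:inf,v6:inf,v7:12,v8:inf
step 2: dist = v0:inf,v1:0,v2:inf,v3:inf,v4:inf,v5:inf,v6:inf,v7:12,v8:32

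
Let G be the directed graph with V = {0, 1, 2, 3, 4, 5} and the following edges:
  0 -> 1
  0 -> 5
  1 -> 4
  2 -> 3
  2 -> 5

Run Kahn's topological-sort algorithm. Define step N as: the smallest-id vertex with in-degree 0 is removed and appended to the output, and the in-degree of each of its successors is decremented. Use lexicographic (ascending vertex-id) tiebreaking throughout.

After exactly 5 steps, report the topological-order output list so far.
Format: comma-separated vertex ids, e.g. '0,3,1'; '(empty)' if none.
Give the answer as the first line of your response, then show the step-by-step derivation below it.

0,1,2,3,4

step 1: output 0; order=[0]; indeg=(0,0,0,1,1,1)
step 2: output 1; order=[0,1]; indeg=(0,0,0,1,0,1)
step 3: output 2; order=[0,1,2]; indeg=(0,0,0,0,0,0)
step 4: output 3; order=[0,1,2,3]; indeg=(0,0,0,0,0,0)
step 5: output 4; order=[0,1,2,3,4]; indeg=(0,0,0,0,0,0)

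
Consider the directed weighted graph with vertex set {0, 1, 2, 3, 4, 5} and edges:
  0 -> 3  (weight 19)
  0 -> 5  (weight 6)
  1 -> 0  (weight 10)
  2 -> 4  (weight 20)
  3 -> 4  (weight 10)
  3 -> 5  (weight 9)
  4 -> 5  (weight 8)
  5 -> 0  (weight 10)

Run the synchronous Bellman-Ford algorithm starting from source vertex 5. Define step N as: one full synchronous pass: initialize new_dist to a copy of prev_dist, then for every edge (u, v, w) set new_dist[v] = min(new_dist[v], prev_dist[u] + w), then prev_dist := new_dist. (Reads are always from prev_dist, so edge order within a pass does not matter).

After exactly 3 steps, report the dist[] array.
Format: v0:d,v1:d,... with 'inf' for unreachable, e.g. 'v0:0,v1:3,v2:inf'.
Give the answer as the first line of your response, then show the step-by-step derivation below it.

v0:10,v1:inf,v2:inf,v3:29,v4:39,v5:0

step 1: dist = v0:10,v1:inf,v2:inf,v3:inf,v4:inf,v5:0
step 2: dist = v0:10,v1:inf,v2:inf,v3:29,v4:inf,v5:0
step 3: dist = v0:10,v1:inf,v2:inf,v3:29,v4:39,v5:0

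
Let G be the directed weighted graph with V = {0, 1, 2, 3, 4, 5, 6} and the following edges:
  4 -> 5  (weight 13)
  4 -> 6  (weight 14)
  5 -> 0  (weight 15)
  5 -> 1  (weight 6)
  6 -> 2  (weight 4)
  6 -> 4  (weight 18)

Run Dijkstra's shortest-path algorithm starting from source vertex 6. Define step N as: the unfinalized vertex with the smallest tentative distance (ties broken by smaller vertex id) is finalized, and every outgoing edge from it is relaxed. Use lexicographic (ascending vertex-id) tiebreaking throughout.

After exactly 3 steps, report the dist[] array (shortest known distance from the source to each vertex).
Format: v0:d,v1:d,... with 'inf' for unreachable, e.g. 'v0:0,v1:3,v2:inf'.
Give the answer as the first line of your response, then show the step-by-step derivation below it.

v0:inf,v1:inf,v2:4,v3:inf,v4:18,v5:31,v6:0

step 1: dist = v0:inf,v1:inf,v2:4,v3:inf,v4:18,v5:inf,v6:0
step 2: dist = v0:inf,v1:inf,v2:4,v3:inf,v4:18,v5:inf,v6:0
step 3: dist = v0:inf,v1:inf,v2:4,v3:inf,v4:18,v5:31,v6:0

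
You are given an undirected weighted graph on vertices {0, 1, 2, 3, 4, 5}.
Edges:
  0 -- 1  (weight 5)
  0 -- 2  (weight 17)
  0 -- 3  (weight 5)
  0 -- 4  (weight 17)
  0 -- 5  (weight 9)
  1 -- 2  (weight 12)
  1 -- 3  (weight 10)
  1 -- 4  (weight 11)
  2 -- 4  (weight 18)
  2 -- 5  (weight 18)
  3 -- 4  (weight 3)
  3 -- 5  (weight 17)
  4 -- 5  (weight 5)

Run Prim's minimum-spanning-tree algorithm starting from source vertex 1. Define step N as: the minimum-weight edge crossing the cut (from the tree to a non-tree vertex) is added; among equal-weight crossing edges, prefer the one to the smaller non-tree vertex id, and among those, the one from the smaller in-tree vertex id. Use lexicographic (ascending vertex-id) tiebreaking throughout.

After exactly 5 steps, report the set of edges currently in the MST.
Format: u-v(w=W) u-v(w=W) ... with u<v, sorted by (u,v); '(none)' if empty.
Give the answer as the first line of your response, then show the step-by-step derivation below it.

0-1(w=5) 0-3(w=5) 1-2(w=12) 3-4(w=3) 4-5(w=5)

step 1: add edge 0-1 (w=5); MST = {0-1(w=5)}
step 2: add edge 0-3 (w=5); MST = {0-1(w=5) 0-3(w=5)}
step 3: add edge 3-4 (w=3); MST = {0-1(w=5) 0-3(w=5) 3-4(w=3)}
step 4: add edge 4-5 (w=5); MST = {0-1(w=5) 0-3(w=5) 3-4(w=3) 4-5(w=5)}
step 5: add edge 1-2 (w=12); MST = {0-1(w=5) 0-3(w=5) 1-2(w=12) 3-4(w=3) 4-5(w=5)}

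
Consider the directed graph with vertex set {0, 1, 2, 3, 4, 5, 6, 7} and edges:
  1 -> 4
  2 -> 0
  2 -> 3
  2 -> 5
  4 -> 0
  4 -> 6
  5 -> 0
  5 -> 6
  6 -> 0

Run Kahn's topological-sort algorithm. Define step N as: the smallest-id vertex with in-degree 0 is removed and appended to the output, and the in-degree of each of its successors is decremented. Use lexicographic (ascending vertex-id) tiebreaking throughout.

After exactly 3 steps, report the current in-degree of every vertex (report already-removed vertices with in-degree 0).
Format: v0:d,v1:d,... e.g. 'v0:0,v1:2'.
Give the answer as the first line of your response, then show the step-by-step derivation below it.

v0:3,v1:0,v2:0,v3:0,v4:0,v5:0,v6:2,v7:0

step 1: output 1; order=[1]; indeg=(4,0,0,1,0,1,2,0)
step 2: output 2; order=[1,2]; indeg=(3,0,0,0,0,0,2,0)
step 3: output 3; order=[1,2,3]; indeg=(3,0,0,0,0,0,2,0)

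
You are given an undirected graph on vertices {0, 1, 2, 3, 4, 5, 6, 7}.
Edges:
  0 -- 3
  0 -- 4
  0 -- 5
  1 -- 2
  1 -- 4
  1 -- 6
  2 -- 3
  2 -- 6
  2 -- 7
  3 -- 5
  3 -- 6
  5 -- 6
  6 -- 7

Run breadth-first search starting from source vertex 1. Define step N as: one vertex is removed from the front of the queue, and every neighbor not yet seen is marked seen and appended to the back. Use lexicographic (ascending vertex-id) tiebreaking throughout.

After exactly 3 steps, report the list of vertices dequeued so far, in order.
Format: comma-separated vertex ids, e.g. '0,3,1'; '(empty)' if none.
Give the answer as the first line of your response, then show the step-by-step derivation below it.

1,2,4

step 1: dequeue 1; queue=[2,4,6]; order=1
step 2: dequeue 2; queue=[4,6,3,7]; order=1,2
step 3: dequeue 4; queue=[6,3,7,0]; order=1,2,4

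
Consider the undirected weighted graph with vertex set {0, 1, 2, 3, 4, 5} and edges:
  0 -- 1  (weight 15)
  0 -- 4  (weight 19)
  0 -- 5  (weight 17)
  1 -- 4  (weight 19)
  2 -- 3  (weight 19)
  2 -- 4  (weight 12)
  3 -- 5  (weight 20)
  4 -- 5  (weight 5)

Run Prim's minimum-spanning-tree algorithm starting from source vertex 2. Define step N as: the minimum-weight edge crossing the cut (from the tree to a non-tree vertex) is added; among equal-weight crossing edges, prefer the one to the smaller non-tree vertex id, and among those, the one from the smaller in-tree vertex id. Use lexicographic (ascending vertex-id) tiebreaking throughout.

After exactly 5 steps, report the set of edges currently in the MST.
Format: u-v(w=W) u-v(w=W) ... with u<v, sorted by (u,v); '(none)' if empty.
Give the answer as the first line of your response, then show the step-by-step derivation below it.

0-1(w=15) 0-5(w=17) 2-3(w=19) 2-4(w=12) 4-5(w=5)

step 1: add edge 2-4 (w=12); MST = {2-4(w=12)}
step 2: add edge 4-5 (w=5); MST = {2-4(w=12) 4-5(w=5)}
step 3: add edge 0-5 (w=17); MST = {0-5(w=17) 2-4(w=12) 4-5(w=5)}
step 4: add edge 0-1 (w=15); MST = {0-1(w=15) 0-5(w=17) 2-4(w=12) 4-5(w=5)}
step 5: add edge 2-3 (w=19); MST = {0-1(w=15) 0-5(w=17) 2-3(w=19) 2-4(w=12) 4-5(w=5)}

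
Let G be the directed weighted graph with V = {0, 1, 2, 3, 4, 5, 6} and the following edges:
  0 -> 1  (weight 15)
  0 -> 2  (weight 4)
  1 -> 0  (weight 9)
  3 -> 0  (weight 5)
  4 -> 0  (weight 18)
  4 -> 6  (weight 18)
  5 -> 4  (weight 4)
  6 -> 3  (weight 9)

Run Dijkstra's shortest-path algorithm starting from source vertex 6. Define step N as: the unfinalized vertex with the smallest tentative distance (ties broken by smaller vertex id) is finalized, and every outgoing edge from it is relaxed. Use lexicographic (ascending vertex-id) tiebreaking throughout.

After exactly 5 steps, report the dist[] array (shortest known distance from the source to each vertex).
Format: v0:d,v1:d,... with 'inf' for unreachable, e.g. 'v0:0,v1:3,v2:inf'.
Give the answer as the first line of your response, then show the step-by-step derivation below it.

v0:14,v1:29,v2:18,v3:9,v4:inf,v5:inf,v6:0

step 1: dist = v0:inf,v1:inf,v2:inf,v3:9,v4:inf,v5:inf,v6:0
step 2: dist = v0:14,v1:inf,v2:inf,v3:9,v4:inf,v5:inf,v6:0
step 3: dist = v0:14,v1:29,v2:18,v3:9,v4:inf,v5:inf,v6:0
step 4: dist = v0:14,v1:29,v2:18,v3:9,v4:inf,v5:inf,v6:0
step 5: dist = v0:14,v1:29,v2:18,v3:9,v4:inf,v5:inf,v6:0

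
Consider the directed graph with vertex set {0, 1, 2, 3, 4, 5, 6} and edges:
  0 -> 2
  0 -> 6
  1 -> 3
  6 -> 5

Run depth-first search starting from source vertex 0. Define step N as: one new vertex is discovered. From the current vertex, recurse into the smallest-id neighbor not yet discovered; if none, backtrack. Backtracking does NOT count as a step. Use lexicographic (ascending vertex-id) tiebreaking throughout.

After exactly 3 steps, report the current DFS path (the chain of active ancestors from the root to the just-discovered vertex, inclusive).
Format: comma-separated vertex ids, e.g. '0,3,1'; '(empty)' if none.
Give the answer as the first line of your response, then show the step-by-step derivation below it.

0,6

step 1: discover 0; path=0; order=0
step 2: discover 2; path=0>2; order=0,2
step 3: discover 6; path=0>6; order=0,2,6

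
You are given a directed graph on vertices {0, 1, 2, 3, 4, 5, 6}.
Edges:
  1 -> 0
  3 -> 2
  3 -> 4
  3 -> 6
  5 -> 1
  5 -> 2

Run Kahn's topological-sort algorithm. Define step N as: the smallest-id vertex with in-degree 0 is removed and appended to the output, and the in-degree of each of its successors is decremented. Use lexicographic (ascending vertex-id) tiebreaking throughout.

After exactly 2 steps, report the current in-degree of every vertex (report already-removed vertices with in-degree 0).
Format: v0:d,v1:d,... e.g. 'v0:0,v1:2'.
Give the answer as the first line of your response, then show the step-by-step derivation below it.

v0:1,v1:1,v2:1,v3:0,v4:0,v5:0,v6:0

step 1: output 3; order=[3]; indeg=(1,1,1,0,0,0,0)
step 2: output 4; order=[3,4]; indeg=(1,1,1,0,0,0,0)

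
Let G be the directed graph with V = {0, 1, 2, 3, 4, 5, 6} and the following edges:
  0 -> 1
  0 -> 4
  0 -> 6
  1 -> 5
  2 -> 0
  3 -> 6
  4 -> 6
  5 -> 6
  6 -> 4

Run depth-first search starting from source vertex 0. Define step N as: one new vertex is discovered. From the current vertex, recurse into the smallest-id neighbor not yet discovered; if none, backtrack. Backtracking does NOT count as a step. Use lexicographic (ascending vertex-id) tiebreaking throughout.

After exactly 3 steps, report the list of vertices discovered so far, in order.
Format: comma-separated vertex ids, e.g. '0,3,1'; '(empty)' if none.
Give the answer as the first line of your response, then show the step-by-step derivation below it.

0,1,5

step 1: discover 0; path=0; order=0
step 2: discover 1; path=0>1; order=0,1
step 3: discover 5; path=0>1>5; order=0,1,5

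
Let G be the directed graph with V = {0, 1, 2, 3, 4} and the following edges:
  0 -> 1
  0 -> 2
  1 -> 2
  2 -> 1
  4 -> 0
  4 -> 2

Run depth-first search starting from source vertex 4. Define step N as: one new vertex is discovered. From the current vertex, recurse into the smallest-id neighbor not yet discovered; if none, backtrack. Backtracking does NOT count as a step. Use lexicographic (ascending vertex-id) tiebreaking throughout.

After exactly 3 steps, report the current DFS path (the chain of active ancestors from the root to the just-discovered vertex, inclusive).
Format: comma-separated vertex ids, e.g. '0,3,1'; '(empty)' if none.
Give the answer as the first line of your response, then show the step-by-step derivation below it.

4,0,1

step 1: discover 4; path=4; order=4
step 2: discover 0; path=4>0; order=4,0
step 3: discover 1; path=4>0>1; order=4,0,1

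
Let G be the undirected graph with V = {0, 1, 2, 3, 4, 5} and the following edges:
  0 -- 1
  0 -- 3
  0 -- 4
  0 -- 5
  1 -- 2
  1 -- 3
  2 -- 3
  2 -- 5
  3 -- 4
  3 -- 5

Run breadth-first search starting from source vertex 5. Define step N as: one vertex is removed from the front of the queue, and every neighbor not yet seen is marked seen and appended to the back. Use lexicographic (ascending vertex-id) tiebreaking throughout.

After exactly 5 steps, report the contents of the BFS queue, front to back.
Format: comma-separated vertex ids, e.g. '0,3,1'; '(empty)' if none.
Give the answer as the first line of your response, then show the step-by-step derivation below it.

4

step 1: dequeue 5; queue=[0,2,3]; order=5
step 2: dequeue 0; queue=[2,3,1,4]; order=5,0
step 3: dequeue 2; queue=[3,1,4]; order=5,0,2
step 4: dequeue 3; queue=[1,4]; order=5,0,2,3
step 5: dequeue 1; queue=[4]; order=5,0,2,3,1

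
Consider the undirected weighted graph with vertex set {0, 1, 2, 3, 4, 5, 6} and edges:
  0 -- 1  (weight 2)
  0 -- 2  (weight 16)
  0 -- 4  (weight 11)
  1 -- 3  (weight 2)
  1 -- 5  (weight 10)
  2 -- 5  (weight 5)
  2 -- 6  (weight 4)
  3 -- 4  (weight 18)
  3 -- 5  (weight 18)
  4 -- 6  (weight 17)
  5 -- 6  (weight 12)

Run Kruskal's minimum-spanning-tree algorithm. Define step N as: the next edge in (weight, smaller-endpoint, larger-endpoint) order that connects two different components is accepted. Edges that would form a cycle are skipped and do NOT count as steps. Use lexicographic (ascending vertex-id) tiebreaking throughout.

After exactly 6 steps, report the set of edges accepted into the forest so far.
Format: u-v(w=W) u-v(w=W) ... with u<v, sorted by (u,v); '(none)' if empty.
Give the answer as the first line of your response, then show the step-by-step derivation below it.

0-1(w=2) 0-4(w=11) 1-3(w=2) 1-5(w=10) 2-5(w=5) 2-6(w=4)

step 1: add edge 0-1 (w=2); MST = {0-1(w=2)}
step 2: add edge 1-3 (w=2); MST = {0-1(w=2) 1-3(w=2)}
step 3: add edge 2-6 (w=4); MST = {0-1(w=2) 1-3(w=2) 2-6(w=4)}
step 4: add edge 2-5 (w=5); MST = {0-1(w=2) 1-3(w=2) 2-5(w=5) 2-6(w=4)}
step 5: add edge 1-5 (w=10); MST = {0-1(w=2) 1-3(w=2) 1-5(w=10) 2-5(w=5) 2-6(w=4)}
step 6: add edge 0-4 (w=11); MST = {0-1(w=2) 0-4(w=11) 1-3(w=2) 1-5(w=10) 2-5(w=5) 2-6(w=4)}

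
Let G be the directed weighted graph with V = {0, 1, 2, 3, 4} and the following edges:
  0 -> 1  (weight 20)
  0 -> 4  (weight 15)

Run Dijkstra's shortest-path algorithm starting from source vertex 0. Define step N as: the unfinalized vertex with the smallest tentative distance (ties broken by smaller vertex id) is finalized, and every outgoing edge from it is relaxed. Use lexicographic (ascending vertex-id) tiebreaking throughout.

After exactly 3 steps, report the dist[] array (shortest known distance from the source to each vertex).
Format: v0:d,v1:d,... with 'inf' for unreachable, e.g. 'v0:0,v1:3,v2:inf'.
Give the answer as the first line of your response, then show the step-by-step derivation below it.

v0:0,v1:20,v2:inf,v3:inf,v4:15

step 1: dist = v0:0,v1:20,v2:inf,v3:inf,v4:15
step 2: dist = v0:0,v1:20,v2:inf,v3:inf,v4:15
step 3: dist = v0:0,v1:20,v2:inf,v3:inf,v4:15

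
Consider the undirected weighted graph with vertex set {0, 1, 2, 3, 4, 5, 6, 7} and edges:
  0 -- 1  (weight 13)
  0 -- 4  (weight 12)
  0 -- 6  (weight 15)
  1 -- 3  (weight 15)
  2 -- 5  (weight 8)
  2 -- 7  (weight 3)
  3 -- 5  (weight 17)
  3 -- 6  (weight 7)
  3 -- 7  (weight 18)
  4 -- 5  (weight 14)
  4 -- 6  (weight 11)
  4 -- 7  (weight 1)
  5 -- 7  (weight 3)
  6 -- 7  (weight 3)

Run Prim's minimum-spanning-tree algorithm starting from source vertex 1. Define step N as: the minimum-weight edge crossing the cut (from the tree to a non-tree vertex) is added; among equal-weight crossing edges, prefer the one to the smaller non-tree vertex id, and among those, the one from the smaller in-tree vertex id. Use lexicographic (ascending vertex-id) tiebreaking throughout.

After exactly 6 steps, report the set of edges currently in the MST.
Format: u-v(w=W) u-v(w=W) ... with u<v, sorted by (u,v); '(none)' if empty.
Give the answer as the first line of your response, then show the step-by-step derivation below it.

0-1(w=13) 0-4(w=12) 2-7(w=3) 4-7(w=1) 5-7(w=3) 6-7(w=3)

step 1: add edge 0-1 (w=13); MST = {0-1(w=13)}
step 2: add edge 0-4 (w=12); MST = {0-1(w=13) 0-4(w=12)}
step 3: add edge 4-7 (w=1); MST = {0-1(w=13) 0-4(w=12) 4-7(w=1)}
step 4: add edge 2-7 (w=3); MST = {0-1(w=13) 0-4(w=12) 2-7(w=3) 4-7(w=1)}
step 5: add edge 5-7 (w=3); MST = {0-1(w=13) 0-4(w=12) 2-7(w=3) 4-7(w=1) 5-7(w=3)}
step 6: add edge 6-7 (w=3); MST = {0-1(w=13) 0-4(w=12) 2-7(w=3) 4-7(w=1) 5-7(w=3) 6-7(w=3)}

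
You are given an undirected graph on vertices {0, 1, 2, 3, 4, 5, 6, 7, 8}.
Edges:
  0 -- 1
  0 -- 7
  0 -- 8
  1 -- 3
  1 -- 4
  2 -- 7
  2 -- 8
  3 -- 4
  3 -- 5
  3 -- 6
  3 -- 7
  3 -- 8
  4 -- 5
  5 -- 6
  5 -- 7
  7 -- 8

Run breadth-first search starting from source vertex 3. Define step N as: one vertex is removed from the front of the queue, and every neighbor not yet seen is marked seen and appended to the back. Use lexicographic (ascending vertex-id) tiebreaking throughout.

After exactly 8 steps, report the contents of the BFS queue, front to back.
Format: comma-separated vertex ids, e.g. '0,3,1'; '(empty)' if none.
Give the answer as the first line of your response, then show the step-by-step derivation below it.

2

step 1: dequeue 3; queue=[1,4,5,6,7,8]; order=3
step 2: dequeue 1; queue=[4,5,6,7,8,0]; order=3,1
step 3: dequeue 4; queue=[5,6,7,8,0]; order=3,1,4
step 4: dequeue 5; queue=[6,7,8,0]; order=3,1,4,5
step 5: dequeue 6; queue=[7,8,0]; order=3,1,4,5,6
step 6: dequeue 7; queue=[8,0,2]; order=3,1,4,5,6,7
step 7: dequeue 8; queue=[0,2]; order=3,1,4,5,6,7,8
step 8: dequeue 0; queue=[2]; order=3,1,4,5,6,7,8,0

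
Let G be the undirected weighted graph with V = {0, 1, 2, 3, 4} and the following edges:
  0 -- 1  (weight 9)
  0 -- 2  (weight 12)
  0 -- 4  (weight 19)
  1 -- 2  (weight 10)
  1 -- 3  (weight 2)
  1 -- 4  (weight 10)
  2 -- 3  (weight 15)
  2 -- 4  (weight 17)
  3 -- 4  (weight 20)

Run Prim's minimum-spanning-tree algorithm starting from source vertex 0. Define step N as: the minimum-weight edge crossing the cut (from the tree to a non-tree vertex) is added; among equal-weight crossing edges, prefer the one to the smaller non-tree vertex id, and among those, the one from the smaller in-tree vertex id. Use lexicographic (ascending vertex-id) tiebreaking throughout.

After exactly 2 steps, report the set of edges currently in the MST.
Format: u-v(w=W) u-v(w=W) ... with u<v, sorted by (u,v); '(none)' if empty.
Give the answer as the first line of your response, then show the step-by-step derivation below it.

0-1(w=9) 1-3(w=2)

step 1: add edge 0-1 (w=9); MST = {0-1(w=9)}
step 2: add edge 1-3 (w=2); MST = {0-1(w=9) 1-3(w=2)}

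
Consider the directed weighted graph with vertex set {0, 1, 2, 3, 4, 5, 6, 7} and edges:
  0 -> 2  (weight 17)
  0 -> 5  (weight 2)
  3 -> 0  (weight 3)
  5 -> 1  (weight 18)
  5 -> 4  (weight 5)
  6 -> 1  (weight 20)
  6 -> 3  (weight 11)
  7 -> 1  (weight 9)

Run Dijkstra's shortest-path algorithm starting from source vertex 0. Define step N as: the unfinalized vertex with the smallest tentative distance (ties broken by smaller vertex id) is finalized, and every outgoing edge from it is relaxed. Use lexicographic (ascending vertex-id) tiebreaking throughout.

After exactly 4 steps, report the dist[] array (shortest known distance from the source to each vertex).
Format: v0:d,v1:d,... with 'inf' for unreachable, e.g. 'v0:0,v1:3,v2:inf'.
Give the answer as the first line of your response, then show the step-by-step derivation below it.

v0:0,v1:20,v2:17,v3:inf,v4:7,v5:2,v6:inf,v7:inf

step 1: dist = v0:0,v1:inf,v2:17,v3:inf,v4:inf,v5:2,v6:inf,v7:inf
step 2: dist = v0:0,v1:20,v2:17,v3:inf,v4:7,v5:2,v6:inf,v7:inf
step 3: dist = v0:0,v1:20,v2:17,v3:inf,v4:7,v5:2,v6:inf,v7:inf
step 4: dist = v0:0,v1:20,v2:17,v3:inf,v4:7,v5:2,v6:inf,v7:inf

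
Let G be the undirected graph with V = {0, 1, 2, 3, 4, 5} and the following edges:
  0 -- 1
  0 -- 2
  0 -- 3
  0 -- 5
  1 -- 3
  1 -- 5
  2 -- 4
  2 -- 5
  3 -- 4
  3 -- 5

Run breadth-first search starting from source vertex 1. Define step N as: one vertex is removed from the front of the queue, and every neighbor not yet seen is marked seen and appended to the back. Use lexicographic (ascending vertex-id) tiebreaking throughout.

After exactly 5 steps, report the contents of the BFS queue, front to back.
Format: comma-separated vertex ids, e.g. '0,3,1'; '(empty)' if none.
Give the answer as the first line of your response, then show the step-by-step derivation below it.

4

step 1: dequeue 1; queue=[0,3,5]; order=1
step 2: dequeue 0; queue=[3,5,2]; order=1,0
step 3: dequeue 3; queue=[5,2,4]; order=1,0,3
step 4: dequeue 5; queue=[2,4]; order=1,0,3,5
step 5: dequeue 2; queue=[4]; order=1,0,3,5,2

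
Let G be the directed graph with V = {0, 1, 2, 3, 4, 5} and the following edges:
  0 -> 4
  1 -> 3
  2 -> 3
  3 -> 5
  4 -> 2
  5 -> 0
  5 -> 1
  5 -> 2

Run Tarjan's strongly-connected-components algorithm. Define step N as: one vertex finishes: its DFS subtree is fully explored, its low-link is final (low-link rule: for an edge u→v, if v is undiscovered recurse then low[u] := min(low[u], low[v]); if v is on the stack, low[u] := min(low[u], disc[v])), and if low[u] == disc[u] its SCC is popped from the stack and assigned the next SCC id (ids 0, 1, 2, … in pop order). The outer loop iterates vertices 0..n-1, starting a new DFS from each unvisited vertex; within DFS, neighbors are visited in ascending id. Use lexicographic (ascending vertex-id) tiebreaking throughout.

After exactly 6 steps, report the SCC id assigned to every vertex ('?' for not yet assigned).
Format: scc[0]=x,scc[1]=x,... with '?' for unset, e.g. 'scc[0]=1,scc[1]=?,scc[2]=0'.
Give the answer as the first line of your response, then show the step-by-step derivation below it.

scc[0]=0,scc[1]=0,scc[2]=0,scc[3]=0,scc[4]=0,scc[5]=0

step 1: low=(low[0]=0,low[1]=3,low[2]=2,low[3]=3,low[4]=1,low[5]=0); scc=(scc[0]=?,scc[1]=?,scc[2]=?,scc[3]=?,scc[4]=?,scc[5]=?)
step 2: low=(low[0]=0,low[1]=3,low[2]=2,low[3]=3,low[4]=1,low[5]=0); scc=(scc[0]=?,scc[1]=?,scc[2]=?,scc[3]=?,scc[4]=?,scc[5]=?)
step 3: low=(low[0]=0,low[1]=3,low[2]=2,low[3]=0,low[4]=1,low[5]=0); scc=(scc[0]=?,scc[1]=?,scc[2]=?,scc[3]=?,scc[4]=?,scc[5]=?)
step 4: low=(low[0]=0,low[1]=3,low[2]=0,low[3]=0,low[4]=1,low[5]=0); scc=(scc[0]=?,scc[1]=?,scc[2]=?,scc[3]=?,scc[4]=?,scc[5]=?)
step 5: low=(low[0]=0,low[1]=3,low[2]=0,low[3]=0,low[4]=0,low[5]=0); scc=(scc[0]=?,scc[1]=?,scc[2]=?,scc[3]=?,scc[4]=?,scc[5]=?)
step 6: low=(low[0]=0,low[1]=3,low[2]=0,low[3]=0,low[4]=0,low[5]=0); scc=(scc[0]=0,scc[1]=0,scc[2]=0,scc[3]=0,scc[4]=0,scc[5]=0)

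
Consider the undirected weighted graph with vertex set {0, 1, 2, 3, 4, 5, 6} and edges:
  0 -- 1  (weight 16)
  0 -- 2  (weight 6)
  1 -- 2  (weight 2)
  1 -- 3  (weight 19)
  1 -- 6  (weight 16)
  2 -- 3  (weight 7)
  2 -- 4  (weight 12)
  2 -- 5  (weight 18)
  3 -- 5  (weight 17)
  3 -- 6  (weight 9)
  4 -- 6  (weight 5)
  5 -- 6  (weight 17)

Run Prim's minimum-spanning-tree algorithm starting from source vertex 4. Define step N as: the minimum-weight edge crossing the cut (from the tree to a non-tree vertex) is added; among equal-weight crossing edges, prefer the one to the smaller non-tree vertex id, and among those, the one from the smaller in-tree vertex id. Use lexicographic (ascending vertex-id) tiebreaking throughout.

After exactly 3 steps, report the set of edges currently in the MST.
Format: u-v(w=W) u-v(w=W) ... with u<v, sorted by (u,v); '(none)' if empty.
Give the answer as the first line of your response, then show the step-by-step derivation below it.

2-3(w=7) 3-6(w=9) 4-6(w=5)

step 1: add edge 4-6 (w=5); MST = {4-6(w=5)}
step 2: add edge 3-6 (w=9); MST = {3-6(w=9) 4-6(w=5)}
step 3: add edge 2-3 (w=7); MST = {2-3(w=7) 3-6(w=9) 4-6(w=5)}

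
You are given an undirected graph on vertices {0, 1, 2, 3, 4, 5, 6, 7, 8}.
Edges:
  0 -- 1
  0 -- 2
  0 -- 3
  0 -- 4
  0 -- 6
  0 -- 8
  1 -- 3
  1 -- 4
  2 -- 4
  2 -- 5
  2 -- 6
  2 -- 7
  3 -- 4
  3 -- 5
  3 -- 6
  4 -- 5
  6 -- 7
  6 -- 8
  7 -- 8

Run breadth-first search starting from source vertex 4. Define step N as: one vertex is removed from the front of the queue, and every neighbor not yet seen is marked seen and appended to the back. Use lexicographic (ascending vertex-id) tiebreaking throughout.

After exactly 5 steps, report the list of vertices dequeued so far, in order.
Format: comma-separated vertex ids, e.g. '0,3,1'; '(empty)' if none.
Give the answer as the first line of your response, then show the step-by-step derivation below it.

4,0,1,2,3

step 1: dequeue 4; queue=[0,1,2,3,5]; order=4
step 2: dequeue 0; queue=[1,2,3,5,6,8]; order=4,0
step 3: dequeue 1; queue=[2,3,5,6,8]; order=4,0,1
step 4: dequeue 2; queue=[3,5,6,8,7]; order=4,0,1,2
step 5: dequeue 3; queue=[5,6,8,7]; order=4,0,1,2,3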